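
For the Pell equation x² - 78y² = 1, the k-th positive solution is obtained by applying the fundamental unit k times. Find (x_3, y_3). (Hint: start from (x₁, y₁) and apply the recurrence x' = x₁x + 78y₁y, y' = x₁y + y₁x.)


Step 1: Find the fundamental solution (x₁, y₁) of x² - 78y² = 1.
  Expand √78 as a continued fraction. a₀ = ⌊√78⌋ = 8; iterate m_{k+1} = d_k·a_k − m_k, d_{k+1} = (78 − m_{k+1}²)/d_k, a_{k+1} = ⌊(a₀ + m_{k+1})/d_{k+1}⌋ (starting m₀ = 0, d₀ = 1), with convergents p_k = a_k·p_{k-1} + p_{k-2}, q_k = a_k·q_{k-1} + q_{k-2} (p₋₁ = 1, q₋₁ = 0):
  k = 0: a₀ = 8; p₀/q₀ = 8/1; p₀² − 78·q₀² = 64 − 78 = -14.
  k = 1: m = 8, d = 14, a = ⌊(8 + 8)/14⌋ = 1; p/q = (1·8 + 1)/(1·1 + 0) = 9/1; p² − 78·q² = 81 − 78 = 3.
  k = 2: m = 6, d = 3, a = ⌊(8 + 6)/3⌋ = 4; p/q = (4·9 + 8)/(4·1 + 1) = 44/5; p² − 78·q² = 1936 − 1950 = -14.
  k = 3: m = 6, d = 14, a = ⌊(8 + 6)/14⌋ = 1; p/q = (1·44 + 9)/(1·5 + 1) = 53/6; p² − 78·q² = 2809 − 2808 = 1.
  The first convergent with p² − 78·q² = 1 gives the fundamental solution (x₁, y₁) = (53, 6).
Step 2: Apply the recurrence (x_{n+1}, y_{n+1}) = (x₁x_n + 78y₁y_n, x₁y_n + y₁x_n) repeatedly.
  From (x_1, y_1) = (53, 6): x_2 = 53·53 + 78·6·6 = 5617; y_2 = 53·6 + 6·53 = 636.
  From (x_2, y_2) = (5617, 636): x_3 = 53·5617 + 78·6·636 = 595349; y_3 = 53·636 + 6·5617 = 67410.
Step 3: Verify x_3² - 78·y_3² = 354440431801 - 354440431800 = 1 (should be 1). ✓

(x_1, y_1) = (53, 6); (x_3, y_3) = (595349, 67410).


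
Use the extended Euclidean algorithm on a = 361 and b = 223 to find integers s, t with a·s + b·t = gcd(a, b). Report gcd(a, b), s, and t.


Euclidean algorithm on (361, 223) — divide until remainder is 0:
  361 = 1 · 223 + 138
  223 = 1 · 138 + 85
  138 = 1 · 85 + 53
  85 = 1 · 53 + 32
  53 = 1 · 32 + 21
  32 = 1 · 21 + 11
  21 = 1 · 11 + 10
  11 = 1 · 10 + 1
  10 = 10 · 1 + 0
gcd(361, 223) = 1.
Track Bezout coefficients alongside the remainders: start with r₀ = 361 = a·1 + b·0 (s = 1, t = 0) and r₁ = 223 = a·0 + b·1 (s = 0, t = 1); each new remainder r_{k+1} = r_{k-1} − q_k·r_k inherits s_{k+1} = s_{k-1} − q_k·s_k, t_{k+1} = t_{k-1} − q_k·t_k, so r_k = a·s_k + b·t_k at every step:
  q = 1: r = 138, s = 1 − 1·0 = 1, t = 0 − 1·1 = -1  (check: 361·1 + 223·(-1) = 138)
  q = 1: r = 85, s = 0 − 1·1 = -1, t = 1 − 1·(-1) = 2  (check: 361·(-1) + 223·2 = 85)
  q = 1: r = 53, s = 1 − 1·(-1) = 2, t = -1 − 1·2 = -3  (check: 361·2 + 223·(-3) = 53)
  q = 1: r = 32, s = -1 − 1·2 = -3, t = 2 − 1·(-3) = 5  (check: 361·(-3) + 223·5 = 32)
  q = 1: r = 21, s = 2 − 1·(-3) = 5, t = -3 − 1·5 = -8  (check: 361·5 + 223·(-8) = 21)
  q = 1: r = 11, s = -3 − 1·5 = -8, t = 5 − 1·(-8) = 13  (check: 361·(-8) + 223·13 = 11)
  q = 1: r = 10, s = 5 − 1·(-8) = 13, t = -8 − 1·13 = -21  (check: 361·13 + 223·(-21) = 10)
  q = 1: r = 1, s = -8 − 1·13 = -21, t = 13 − 1·(-21) = 34  (check: 361·(-21) + 223·34 = 1)
The row with r = 1 (the gcd) gives the Bezout coefficients s = -21, t = 34.
Result: 361 · (-21) + 223 · (34) = 1.

gcd(361, 223) = 1; s = -21, t = 34 (check: 361·(-21) + 223·34 = 1).


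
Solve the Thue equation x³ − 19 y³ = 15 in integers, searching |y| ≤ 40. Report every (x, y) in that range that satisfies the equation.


The equation is x³ - 19y³ = 15. For fixed y, x³ = 19·y³ + 15, so a solution requires the RHS to be a perfect cube.
Strategy: iterate y from -40 to 40, compute RHS = 19·y³ + 15, and check whether it is a (positive or negative) perfect cube.
Check small values of y:
  y = 0: RHS = 15 is not a perfect cube.
  y = 1: RHS = 34 is not a perfect cube.
  y = -1: RHS = -4 is not a perfect cube.
  y = 2: RHS = 167 is not a perfect cube.
  y = -2: RHS = -137 is not a perfect cube.
  y = 3: RHS = 528 is not a perfect cube.
  y = -3: RHS = -498 is not a perfect cube.
Continuing the search up to |y| = 40 finds no solutions either.
No (x, y) in the scanned range satisfies the equation.

No integer solutions with |y| ≤ 40.


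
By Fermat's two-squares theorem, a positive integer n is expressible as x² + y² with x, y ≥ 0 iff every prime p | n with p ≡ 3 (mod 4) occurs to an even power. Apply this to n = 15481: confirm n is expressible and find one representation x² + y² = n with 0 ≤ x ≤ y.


Step 1: Factor n = 15481 = 113 · 137.
Step 2: Check the mod-4 condition on each prime factor: 113 ≡ 1 (mod 4), exponent 1; 137 ≡ 1 (mod 4), exponent 1.
All primes ≡ 3 (mod 4) appear to even exponent (or don't appear), so by the two-squares theorem n IS expressible as a sum of two squares.
Step 3: Build a representation. Here n = 113 · 137 is a product of primes ≡ 1 (mod 4). Each prime p ≡ 1 (mod 4) is itself a sum of two squares; find a² by testing p − a² for a perfect square:
  113: 113 − 1² = 112, 113 − 2² = 109, 113 − 3² = 104, 113 − 4² = 97, 113 − 5² = 88, 113 − 6² = 77, 113 − 7² = 64 = 8² ⇒ 113 = 7² + 8².
  137: 137 − 1² = 136, 137 − 2² = 133, 137 − 3² = 128, 137 − 4² = 121 = 11² ⇒ 137 = 4² + 11².
  Combine using the Brahmagupta–Fibonacci identity (a² + b²)(c² + d²) = (ac − bd)² + (ad + bc)² = (ac + bd)² + (ad − bc)²:
  113 · 137 = 15481: from (7² + 8²)(4² + 11²), take (7·4 − 8·11, 7·11 + 8·4) = (28 − 88, 77 + 32) = (-60, 109); dropping signs (only squares matter) gives (60, 109); check 60² + 109² = 3600 + 11881 = 15481 ✓.
Step 4: Order so x ≤ y and verify: 60² + 109² = 3600 + 11881 = 15481 = n. ✓

n = 15481 = 60² + 109² (one valid representation with x ≤ y).


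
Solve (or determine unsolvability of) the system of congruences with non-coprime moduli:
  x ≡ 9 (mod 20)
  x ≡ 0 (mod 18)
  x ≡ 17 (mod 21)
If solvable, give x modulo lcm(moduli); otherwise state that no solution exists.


Moduli 20, 18, 21 are not pairwise coprime, so CRT works modulo lcm(m_i) when all pairwise compatibility conditions hold.
Pairwise compatibility: gcd(m_i, m_j) must divide a_i - a_j for every pair.
Merge one congruence at a time:
  Start: x ≡ 9 (mod 20).
  Combine with x ≡ 0 (mod 18): gcd(20, 18) = 2, and 0 - 9 = -9 is NOT divisible by 2.
    ⇒ system is inconsistent (no integer solution).

No solution (the system is inconsistent).


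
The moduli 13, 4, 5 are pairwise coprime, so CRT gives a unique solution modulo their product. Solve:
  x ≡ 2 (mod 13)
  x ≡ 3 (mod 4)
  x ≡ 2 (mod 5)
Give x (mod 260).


Moduli 13, 4, 5 are pairwise coprime; by CRT there is a unique solution modulo M = 13 · 4 · 5 = 260.
Solve pairwise, accumulating the modulus:
  Start with x ≡ 2 (mod 13).
  Combine with x ≡ 3 (mod 4): since gcd(13, 4) = 1, we get a unique residue mod 52.
    Write x = 2 + 13·t and substitute into x ≡ 3 (mod 4): 13·t ≡ 3 − 2 = 1 (mod 4).
    Reduce coefficients mod 4: 1·t ≡ 1 (mod 4).
    So t ≡ 1 (mod 4).
    Then x = 2 + 13·1 = 15, valid modulo lcm(13, 4) = 52: x ≡ 15 (mod 52).
  Combine with x ≡ 2 (mod 5): since gcd(52, 5) = 1, we get a unique residue mod 260.
    Write x = 15 + 52·t and substitute into x ≡ 2 (mod 5): 52·t ≡ 2 − 15 = -13 (mod 5).
    Reduce coefficients mod 5: 2·t ≡ 2 (mod 5).
    The inverse of 2 mod 5 is 3 (since 2·3 = 6 = 1·5 + 1), so t ≡ 3·2 = 6 ≡ 1 (mod 5).
    Then x = 15 + 52·1 = 67, valid modulo lcm(52, 5) = 260: x ≡ 67 (mod 260).
Verify: 67 mod 13 = 2 ✓, 67 mod 4 = 3 ✓, 67 mod 5 = 2 ✓.

x ≡ 67 (mod 260).


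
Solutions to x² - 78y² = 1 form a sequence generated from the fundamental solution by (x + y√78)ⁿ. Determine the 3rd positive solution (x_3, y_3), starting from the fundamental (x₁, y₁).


Step 1: Find the fundamental solution (x₁, y₁) of x² - 78y² = 1.
  Expand √78 as a continued fraction. a₀ = ⌊√78⌋ = 8; iterate m_{k+1} = d_k·a_k − m_k, d_{k+1} = (78 − m_{k+1}²)/d_k, a_{k+1} = ⌊(a₀ + m_{k+1})/d_{k+1}⌋ (starting m₀ = 0, d₀ = 1), with convergents p_k = a_k·p_{k-1} + p_{k-2}, q_k = a_k·q_{k-1} + q_{k-2} (p₋₁ = 1, q₋₁ = 0):
  k = 0: a₀ = 8; p₀/q₀ = 8/1; p₀² − 78·q₀² = 64 − 78 = -14.
  k = 1: m = 8, d = 14, a = ⌊(8 + 8)/14⌋ = 1; p/q = (1·8 + 1)/(1·1 + 0) = 9/1; p² − 78·q² = 81 − 78 = 3.
  k = 2: m = 6, d = 3, a = ⌊(8 + 6)/3⌋ = 4; p/q = (4·9 + 8)/(4·1 + 1) = 44/5; p² − 78·q² = 1936 − 1950 = -14.
  k = 3: m = 6, d = 14, a = ⌊(8 + 6)/14⌋ = 1; p/q = (1·44 + 9)/(1·5 + 1) = 53/6; p² − 78·q² = 2809 − 2808 = 1.
  The first convergent with p² − 78·q² = 1 gives the fundamental solution (x₁, y₁) = (53, 6).
Step 2: Apply the recurrence (x_{n+1}, y_{n+1}) = (x₁x_n + 78y₁y_n, x₁y_n + y₁x_n) repeatedly.
  From (x_1, y_1) = (53, 6): x_2 = 53·53 + 78·6·6 = 5617; y_2 = 53·6 + 6·53 = 636.
  From (x_2, y_2) = (5617, 636): x_3 = 53·5617 + 78·6·636 = 595349; y_3 = 53·636 + 6·5617 = 67410.
Step 3: Verify x_3² - 78·y_3² = 354440431801 - 354440431800 = 1 (should be 1). ✓

(x_1, y_1) = (53, 6); (x_3, y_3) = (595349, 67410).


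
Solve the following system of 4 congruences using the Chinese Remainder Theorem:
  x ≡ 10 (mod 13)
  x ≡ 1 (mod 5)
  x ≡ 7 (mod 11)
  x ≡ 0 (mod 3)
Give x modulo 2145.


Product of moduli M = 13 · 5 · 11 · 3 = 2145.
Merge one congruence at a time:
  Start: x ≡ 10 (mod 13).
  Combine with x ≡ 1 (mod 5); new modulus lcm = 65.
    Write x = 10 + 13·t and substitute into x ≡ 1 (mod 5): 13·t ≡ 1 − 10 = -9 (mod 5).
    Reduce coefficients mod 5: 3·t ≡ 1 (mod 5).
    The inverse of 3 mod 5 is 2 (since 3·2 = 6 = 1·5 + 1), so t ≡ 2·1 = 2 ≡ 2 (mod 5).
    Then x = 10 + 13·2 = 36, valid modulo lcm(13, 5) = 65: x ≡ 36 (mod 65).
  Combine with x ≡ 7 (mod 11); new modulus lcm = 715.
    Write x = 36 + 65·t and substitute into x ≡ 7 (mod 11): 65·t ≡ 7 − 36 = -29 (mod 11).
    Reduce coefficients mod 11: 10·t ≡ 4 (mod 11).
    The inverse of 10 mod 11 is 10 (since 10·10 = 100 = 9·11 + 1), so t ≡ 10·4 = 40 ≡ 7 (mod 11).
    Then x = 36 + 65·7 = 491, valid modulo lcm(65, 11) = 715: x ≡ 491 (mod 715).
  Combine with x ≡ 0 (mod 3); new modulus lcm = 2145.
    Write x = 491 + 715·t and substitute into x ≡ 0 (mod 3): 715·t ≡ 0 − 491 = -491 (mod 3).
    Reduce coefficients mod 3: 1·t ≡ 1 (mod 3).
    So t ≡ 1 (mod 3).
    Then x = 491 + 715·1 = 1206, valid modulo lcm(715, 3) = 2145: x ≡ 1206 (mod 2145).
Verify against each original: 1206 mod 13 = 10, 1206 mod 5 = 1, 1206 mod 11 = 7, 1206 mod 3 = 0.

x ≡ 1206 (mod 2145).


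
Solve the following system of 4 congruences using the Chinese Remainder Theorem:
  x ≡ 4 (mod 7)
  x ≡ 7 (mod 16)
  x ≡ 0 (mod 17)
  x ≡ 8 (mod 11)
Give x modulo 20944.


Product of moduli M = 7 · 16 · 17 · 11 = 20944.
Merge one congruence at a time:
  Start: x ≡ 4 (mod 7).
  Combine with x ≡ 7 (mod 16); new modulus lcm = 112.
    Write x = 4 + 7·t and substitute into x ≡ 7 (mod 16): 7·t ≡ 7 − 4 = 3 (mod 16).
    The inverse of 7 mod 16 is 7 (since 7·7 = 49 = 3·16 + 1), so t ≡ 7·3 = 21 ≡ 5 (mod 16).
    Then x = 4 + 7·5 = 39, valid modulo lcm(7, 16) = 112: x ≡ 39 (mod 112).
  Combine with x ≡ 0 (mod 17); new modulus lcm = 1904.
    Write x = 39 + 112·t and substitute into x ≡ 0 (mod 17): 112·t ≡ 0 − 39 = -39 (mod 17).
    Reduce coefficients mod 17: 10·t ≡ 12 (mod 17).
    The inverse of 10 mod 17 is 12 (since 10·12 = 120 = 7·17 + 1), so t ≡ 12·12 = 144 ≡ 8 (mod 17).
    Then x = 39 + 112·8 = 935, valid modulo lcm(112, 17) = 1904: x ≡ 935 (mod 1904).
  Combine with x ≡ 8 (mod 11); new modulus lcm = 20944.
    Write x = 935 + 1904·t and substitute into x ≡ 8 (mod 11): 1904·t ≡ 8 − 935 = -927 (mod 11).
    Reduce coefficients mod 11: 1·t ≡ 8 (mod 11).
    So t ≡ 8 (mod 11).
    Then x = 935 + 1904·8 = 16167, valid modulo lcm(1904, 11) = 20944: x ≡ 16167 (mod 20944).
Verify against each original: 16167 mod 7 = 4, 16167 mod 16 = 7, 16167 mod 17 = 0, 16167 mod 11 = 8.

x ≡ 16167 (mod 20944).


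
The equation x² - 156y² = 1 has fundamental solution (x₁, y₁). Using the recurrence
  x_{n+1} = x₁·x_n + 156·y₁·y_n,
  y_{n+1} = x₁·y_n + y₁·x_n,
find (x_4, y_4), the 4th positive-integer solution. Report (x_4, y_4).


Step 1: Find the fundamental solution (x₁, y₁) of x² - 156y² = 1.
  Expand √156 as a continued fraction. a₀ = ⌊√156⌋ = 12; iterate m_{k+1} = d_k·a_k − m_k, d_{k+1} = (156 − m_{k+1}²)/d_k, a_{k+1} = ⌊(a₀ + m_{k+1})/d_{k+1}⌋ (starting m₀ = 0, d₀ = 1), with convergents p_k = a_k·p_{k-1} + p_{k-2}, q_k = a_k·q_{k-1} + q_{k-2} (p₋₁ = 1, q₋₁ = 0):
  k = 0: a₀ = 12; p₀/q₀ = 12/1; p₀² − 156·q₀² = 144 − 156 = -12.
  k = 1: m = 12, d = 12, a = ⌊(12 + 12)/12⌋ = 2; p/q = (2·12 + 1)/(2·1 + 0) = 25/2; p² − 156·q² = 625 − 624 = 1.
  The first convergent with p² − 156·q² = 1 gives the fundamental solution (x₁, y₁) = (25, 2).
Step 2: Apply the recurrence (x_{n+1}, y_{n+1}) = (x₁x_n + 156y₁y_n, x₁y_n + y₁x_n) repeatedly.
  From (x_1, y_1) = (25, 2): x_2 = 25·25 + 156·2·2 = 1249; y_2 = 25·2 + 2·25 = 100.
  From (x_2, y_2) = (1249, 100): x_3 = 25·1249 + 156·2·100 = 62425; y_3 = 25·100 + 2·1249 = 4998.
  From (x_3, y_3) = (62425, 4998): x_4 = 25·62425 + 156·2·4998 = 3120001; y_4 = 25·4998 + 2·62425 = 249800.
Step 3: Verify x_4² - 156·y_4² = 9734406240001 - 9734406240000 = 1 (should be 1). ✓

(x_1, y_1) = (25, 2); (x_4, y_4) = (3120001, 249800).


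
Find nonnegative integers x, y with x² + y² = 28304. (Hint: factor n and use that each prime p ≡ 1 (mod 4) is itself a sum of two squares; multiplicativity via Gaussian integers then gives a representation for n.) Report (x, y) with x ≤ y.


Step 1: Factor n = 28304 = 2^4 · 29 · 61.
Step 2: Check the mod-4 condition on each prime factor: 2 = 2 (special); 29 ≡ 1 (mod 4), exponent 1; 61 ≡ 1 (mod 4), exponent 1.
All primes ≡ 3 (mod 4) appear to even exponent (or don't appear), so by the two-squares theorem n IS expressible as a sum of two squares.
Step 3: Build a representation. Group n = k² · m with k = 4 and m = 29 · 61 = 1769 (a product of primes ≡ 1 (mod 4)); a representation of m scales to one of n via (k·x)² + (k·y)² = k²(x² + y²). Each prime p ≡ 1 (mod 4) is itself a sum of two squares; find a² by testing p − a² for a perfect square:
  29: 29 − 1² = 28, 29 − 2² = 25 = 5² ⇒ 29 = 2² + 5².
  61: 61 − 1² = 60, 61 − 2² = 57, 61 − 3² = 52, 61 − 4² = 45, 61 − 5² = 36 = 6² ⇒ 61 = 5² + 6².
  Combine using the Brahmagupta–Fibonacci identity (a² + b²)(c² + d²) = (ac − bd)² + (ad + bc)² = (ac + bd)² + (ad − bc)²:
  29 · 61 = 1769: from (2² + 5²)(5² + 6²), take (2·5 − 5·6, 2·6 + 5·5) = (10 − 30, 12 + 25) = (-20, 37); dropping signs (only squares matter) gives (20, 37); check 20² + 37² = 400 + 1369 = 1769 ✓.
  Scale by k = 4: (4·20, 4·37) = (80, 148).
Step 4: Order so x ≤ y and verify: 80² + 148² = 6400 + 21904 = 28304 = n. ✓

n = 28304 = 80² + 148² (one valid representation with x ≤ y).


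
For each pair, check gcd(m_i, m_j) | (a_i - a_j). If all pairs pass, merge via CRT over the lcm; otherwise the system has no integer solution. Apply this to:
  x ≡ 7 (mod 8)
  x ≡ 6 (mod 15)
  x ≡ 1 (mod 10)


Moduli 8, 15, 10 are not pairwise coprime, so CRT works modulo lcm(m_i) when all pairwise compatibility conditions hold.
Pairwise compatibility: gcd(m_i, m_j) must divide a_i - a_j for every pair.
Merge one congruence at a time:
  Start: x ≡ 7 (mod 8).
  Combine with x ≡ 6 (mod 15): gcd(8, 15) = 1; 6 - 7 = -1, which IS divisible by 1, so compatible.
    Write x = 7 + 8·t and substitute into x ≡ 6 (mod 15): 8·t ≡ 6 − 7 = -1 (mod 15).
    Reduce coefficients mod 15: 8·t ≡ 14 (mod 15).
    The inverse of 8 mod 15 is 2 (since 8·2 = 16 = 1·15 + 1), so t ≡ 2·14 = 28 ≡ 13 (mod 15).
    Then x = 7 + 8·13 = 111, valid modulo lcm(8, 15) = 120: x ≡ 111 (mod 120).
  Combine with x ≡ 1 (mod 10): gcd(120, 10) = 10; 1 - 111 = -110, which IS divisible by 10, so compatible.
    Write x = 111 + 120·t and substitute into x ≡ 1 (mod 10): 120·t ≡ 1 − 111 = -110 (mod 10).
    Divide the congruence (and modulus) by g = 10: 12·t ≡ -11 (mod 1).
    Modulo 1 every t works; take t = 0.
    Then x = 111 + 120·0 = 111, valid modulo lcm(120, 10) = 120: x ≡ 111 (mod 120).
Verify: 111 mod 8 = 7, 111 mod 15 = 6, 111 mod 10 = 1.

x ≡ 111 (mod 120).


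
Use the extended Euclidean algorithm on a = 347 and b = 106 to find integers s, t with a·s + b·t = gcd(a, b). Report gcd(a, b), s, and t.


Euclidean algorithm on (347, 106) — divide until remainder is 0:
  347 = 3 · 106 + 29
  106 = 3 · 29 + 19
  29 = 1 · 19 + 10
  19 = 1 · 10 + 9
  10 = 1 · 9 + 1
  9 = 9 · 1 + 0
gcd(347, 106) = 1.
Track Bezout coefficients alongside the remainders: start with r₀ = 347 = a·1 + b·0 (s = 1, t = 0) and r₁ = 106 = a·0 + b·1 (s = 0, t = 1); each new remainder r_{k+1} = r_{k-1} − q_k·r_k inherits s_{k+1} = s_{k-1} − q_k·s_k, t_{k+1} = t_{k-1} − q_k·t_k, so r_k = a·s_k + b·t_k at every step:
  q = 3: r = 29, s = 1 − 3·0 = 1, t = 0 − 3·1 = -3  (check: 347·1 + 106·(-3) = 29)
  q = 3: r = 19, s = 0 − 3·1 = -3, t = 1 − 3·(-3) = 10  (check: 347·(-3) + 106·10 = 19)
  q = 1: r = 10, s = 1 − 1·(-3) = 4, t = -3 − 1·10 = -13  (check: 347·4 + 106·(-13) = 10)
  q = 1: r = 9, s = -3 − 1·4 = -7, t = 10 − 1·(-13) = 23  (check: 347·(-7) + 106·23 = 9)
  q = 1: r = 1, s = 4 − 1·(-7) = 11, t = -13 − 1·23 = -36  (check: 347·11 + 106·(-36) = 1)
The row with r = 1 (the gcd) gives the Bezout coefficients s = 11, t = -36.
Result: 347 · (11) + 106 · (-36) = 1.

gcd(347, 106) = 1; s = 11, t = -36 (check: 347·11 + 106·(-36) = 1).


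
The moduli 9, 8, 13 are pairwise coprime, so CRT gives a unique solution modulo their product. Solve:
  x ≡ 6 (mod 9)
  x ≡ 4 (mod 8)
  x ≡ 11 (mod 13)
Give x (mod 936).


Moduli 9, 8, 13 are pairwise coprime; by CRT there is a unique solution modulo M = 9 · 8 · 13 = 936.
Solve pairwise, accumulating the modulus:
  Start with x ≡ 6 (mod 9).
  Combine with x ≡ 4 (mod 8): since gcd(9, 8) = 1, we get a unique residue mod 72.
    Write x = 6 + 9·t and substitute into x ≡ 4 (mod 8): 9·t ≡ 4 − 6 = -2 (mod 8).
    Reduce coefficients mod 8: 1·t ≡ 6 (mod 8).
    So t ≡ 6 (mod 8).
    Then x = 6 + 9·6 = 60, valid modulo lcm(9, 8) = 72: x ≡ 60 (mod 72).
  Combine with x ≡ 11 (mod 13): since gcd(72, 13) = 1, we get a unique residue mod 936.
    Write x = 60 + 72·t and substitute into x ≡ 11 (mod 13): 72·t ≡ 11 − 60 = -49 (mod 13).
    Reduce coefficients mod 13: 7·t ≡ 3 (mod 13).
    The inverse of 7 mod 13 is 2 (since 7·2 = 14 = 1·13 + 1), so t ≡ 2·3 = 6 ≡ 6 (mod 13).
    Then x = 60 + 72·6 = 492, valid modulo lcm(72, 13) = 936: x ≡ 492 (mod 936).
Verify: 492 mod 9 = 6 ✓, 492 mod 8 = 4 ✓, 492 mod 13 = 11 ✓.

x ≡ 492 (mod 936).


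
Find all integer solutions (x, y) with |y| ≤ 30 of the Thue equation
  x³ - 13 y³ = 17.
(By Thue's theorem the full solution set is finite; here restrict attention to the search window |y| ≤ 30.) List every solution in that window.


The equation is x³ - 13y³ = 17. For fixed y, x³ = 13·y³ + 17, so a solution requires the RHS to be a perfect cube.
Strategy: iterate y from -30 to 30, compute RHS = 13·y³ + 17, and check whether it is a (positive or negative) perfect cube.
Check small values of y:
  y = 0: RHS = 17 is not a perfect cube.
  y = 1: RHS = 30 is not a perfect cube.
  y = -1: RHS = 4 is not a perfect cube.
  y = 2: RHS = 121 is not a perfect cube.
  y = -2: RHS = -87 is not a perfect cube.
  y = 3: RHS = 368 is not a perfect cube.
  y = -3: RHS = -334 is not a perfect cube.
Continuing the search up to |y| = 30 finds no solutions either.
No (x, y) in the scanned range satisfies the equation.

No integer solutions with |y| ≤ 30.


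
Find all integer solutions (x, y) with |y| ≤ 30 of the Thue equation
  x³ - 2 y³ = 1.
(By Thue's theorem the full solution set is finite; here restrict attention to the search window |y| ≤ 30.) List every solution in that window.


The equation is x³ - 2y³ = 1. For fixed y, x³ = 2·y³ + 1, so a solution requires the RHS to be a perfect cube.
Strategy: iterate y from -30 to 30, compute RHS = 2·y³ + 1, and check whether it is a (positive or negative) perfect cube.
Check small values of y:
  y = 0: RHS = 1 = (1)³ ⇒ x = 1 works.
  y = 1: RHS = 3 is not a perfect cube.
  y = -1: RHS = -1 = (-1)³ ⇒ x = -1 works.
  y = 2: RHS = 17 is not a perfect cube.
  y = -2: RHS = -15 is not a perfect cube.
  y = 3: RHS = 55 is not a perfect cube.
  y = -3: RHS = -53 is not a perfect cube.
Continuing the search up to |y| = 30 finds no further solutions beyond those listed.
Collected solutions: (1, 0), (-1, -1).

Solutions (with |y| ≤ 30): (1, 0), (-1, -1).


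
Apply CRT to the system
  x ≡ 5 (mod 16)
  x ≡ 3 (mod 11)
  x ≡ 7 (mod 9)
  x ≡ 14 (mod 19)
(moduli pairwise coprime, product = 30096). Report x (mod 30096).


Product of moduli M = 16 · 11 · 9 · 19 = 30096.
Merge one congruence at a time:
  Start: x ≡ 5 (mod 16).
  Combine with x ≡ 3 (mod 11); new modulus lcm = 176.
    Write x = 5 + 16·t and substitute into x ≡ 3 (mod 11): 16·t ≡ 3 − 5 = -2 (mod 11).
    Reduce coefficients mod 11: 5·t ≡ 9 (mod 11).
    The inverse of 5 mod 11 is 9 (since 5·9 = 45 = 4·11 + 1), so t ≡ 9·9 = 81 ≡ 4 (mod 11).
    Then x = 5 + 16·4 = 69, valid modulo lcm(16, 11) = 176: x ≡ 69 (mod 176).
  Combine with x ≡ 7 (mod 9); new modulus lcm = 1584.
    Write x = 69 + 176·t and substitute into x ≡ 7 (mod 9): 176·t ≡ 7 − 69 = -62 (mod 9).
    Reduce coefficients mod 9: 5·t ≡ 1 (mod 9).
    The inverse of 5 mod 9 is 2 (since 5·2 = 10 = 1·9 + 1), so t ≡ 2·1 = 2 ≡ 2 (mod 9).
    Then x = 69 + 176·2 = 421, valid modulo lcm(176, 9) = 1584: x ≡ 421 (mod 1584).
  Combine with x ≡ 14 (mod 19); new modulus lcm = 30096.
    Write x = 421 + 1584·t and substitute into x ≡ 14 (mod 19): 1584·t ≡ 14 − 421 = -407 (mod 19).
    Reduce coefficients mod 19: 7·t ≡ 11 (mod 19).
    The inverse of 7 mod 19 is 11 (since 7·11 = 77 = 4·19 + 1), so t ≡ 11·11 = 121 ≡ 7 (mod 19).
    Then x = 421 + 1584·7 = 11509, valid modulo lcm(1584, 19) = 30096: x ≡ 11509 (mod 30096).
Verify against each original: 11509 mod 16 = 5, 11509 mod 11 = 3, 11509 mod 9 = 7, 11509 mod 19 = 14.

x ≡ 11509 (mod 30096).


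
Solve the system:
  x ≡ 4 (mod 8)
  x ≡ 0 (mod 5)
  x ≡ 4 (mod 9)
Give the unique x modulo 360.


Moduli 8, 5, 9 are pairwise coprime; by CRT there is a unique solution modulo M = 8 · 5 · 9 = 360.
Solve pairwise, accumulating the modulus:
  Start with x ≡ 4 (mod 8).
  Combine with x ≡ 0 (mod 5): since gcd(8, 5) = 1, we get a unique residue mod 40.
    Write x = 4 + 8·t and substitute into x ≡ 0 (mod 5): 8·t ≡ 0 − 4 = -4 (mod 5).
    Reduce coefficients mod 5: 3·t ≡ 1 (mod 5).
    The inverse of 3 mod 5 is 2 (since 3·2 = 6 = 1·5 + 1), so t ≡ 2·1 = 2 ≡ 2 (mod 5).
    Then x = 4 + 8·2 = 20, valid modulo lcm(8, 5) = 40: x ≡ 20 (mod 40).
  Combine with x ≡ 4 (mod 9): since gcd(40, 9) = 1, we get a unique residue mod 360.
    Write x = 20 + 40·t and substitute into x ≡ 4 (mod 9): 40·t ≡ 4 − 20 = -16 (mod 9).
    Reduce coefficients mod 9: 4·t ≡ 2 (mod 9).
    The inverse of 4 mod 9 is 7 (since 4·7 = 28 = 3·9 + 1), so t ≡ 7·2 = 14 ≡ 5 (mod 9).
    Then x = 20 + 40·5 = 220, valid modulo lcm(40, 9) = 360: x ≡ 220 (mod 360).
Verify: 220 mod 8 = 4 ✓, 220 mod 5 = 0 ✓, 220 mod 9 = 4 ✓.

x ≡ 220 (mod 360).


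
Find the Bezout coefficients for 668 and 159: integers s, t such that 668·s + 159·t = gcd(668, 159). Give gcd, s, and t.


Euclidean algorithm on (668, 159) — divide until remainder is 0:
  668 = 4 · 159 + 32
  159 = 4 · 32 + 31
  32 = 1 · 31 + 1
  31 = 31 · 1 + 0
gcd(668, 159) = 1.
Track Bezout coefficients alongside the remainders: start with r₀ = 668 = a·1 + b·0 (s = 1, t = 0) and r₁ = 159 = a·0 + b·1 (s = 0, t = 1); each new remainder r_{k+1} = r_{k-1} − q_k·r_k inherits s_{k+1} = s_{k-1} − q_k·s_k, t_{k+1} = t_{k-1} − q_k·t_k, so r_k = a·s_k + b·t_k at every step:
  q = 4: r = 32, s = 1 − 4·0 = 1, t = 0 − 4·1 = -4  (check: 668·1 + 159·(-4) = 32)
  q = 4: r = 31, s = 0 − 4·1 = -4, t = 1 − 4·(-4) = 17  (check: 668·(-4) + 159·17 = 31)
  q = 1: r = 1, s = 1 − 1·(-4) = 5, t = -4 − 1·17 = -21  (check: 668·5 + 159·(-21) = 1)
The row with r = 1 (the gcd) gives the Bezout coefficients s = 5, t = -21.
Result: 668 · (5) + 159 · (-21) = 1.

gcd(668, 159) = 1; s = 5, t = -21 (check: 668·5 + 159·(-21) = 1).


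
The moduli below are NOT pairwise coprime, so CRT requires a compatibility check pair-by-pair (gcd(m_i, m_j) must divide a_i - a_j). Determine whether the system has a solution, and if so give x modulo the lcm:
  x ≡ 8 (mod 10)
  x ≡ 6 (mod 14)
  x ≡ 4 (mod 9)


Moduli 10, 14, 9 are not pairwise coprime, so CRT works modulo lcm(m_i) when all pairwise compatibility conditions hold.
Pairwise compatibility: gcd(m_i, m_j) must divide a_i - a_j for every pair.
Merge one congruence at a time:
  Start: x ≡ 8 (mod 10).
  Combine with x ≡ 6 (mod 14): gcd(10, 14) = 2; 6 - 8 = -2, which IS divisible by 2, so compatible.
    Write x = 8 + 10·t and substitute into x ≡ 6 (mod 14): 10·t ≡ 6 − 8 = -2 (mod 14).
    Divide the congruence (and modulus) by g = 2: 5·t ≡ -1 (mod 7).
    Reduce coefficients mod 7: 5·t ≡ 6 (mod 7).
    The inverse of 5 mod 7 is 3 (since 5·3 = 15 = 2·7 + 1), so t ≡ 3·6 = 18 ≡ 4 (mod 7).
    Then x = 8 + 10·4 = 48, valid modulo lcm(10, 14) = 70: x ≡ 48 (mod 70).
  Combine with x ≡ 4 (mod 9): gcd(70, 9) = 1; 4 - 48 = -44, which IS divisible by 1, so compatible.
    Write x = 48 + 70·t and substitute into x ≡ 4 (mod 9): 70·t ≡ 4 − 48 = -44 (mod 9).
    Reduce coefficients mod 9: 7·t ≡ 1 (mod 9).
    The inverse of 7 mod 9 is 4 (since 7·4 = 28 = 3·9 + 1), so t ≡ 4·1 = 4 ≡ 4 (mod 9).
    Then x = 48 + 70·4 = 328, valid modulo lcm(70, 9) = 630: x ≡ 328 (mod 630).
Verify: 328 mod 10 = 8, 328 mod 14 = 6, 328 mod 9 = 4.

x ≡ 328 (mod 630).


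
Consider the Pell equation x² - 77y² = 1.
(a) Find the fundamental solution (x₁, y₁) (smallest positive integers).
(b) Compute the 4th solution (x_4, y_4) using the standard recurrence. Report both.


Step 1: Find the fundamental solution (x₁, y₁) of x² - 77y² = 1.
  Expand √77 as a continued fraction. a₀ = ⌊√77⌋ = 8; iterate m_{k+1} = d_k·a_k − m_k, d_{k+1} = (77 − m_{k+1}²)/d_k, a_{k+1} = ⌊(a₀ + m_{k+1})/d_{k+1}⌋ (starting m₀ = 0, d₀ = 1), with convergents p_k = a_k·p_{k-1} + p_{k-2}, q_k = a_k·q_{k-1} + q_{k-2} (p₋₁ = 1, q₋₁ = 0):
  k = 0: a₀ = 8; p₀/q₀ = 8/1; p₀² − 77·q₀² = 64 − 77 = -13.
  k = 1: m = 8, d = 13, a = ⌊(8 + 8)/13⌋ = 1; p/q = (1·8 + 1)/(1·1 + 0) = 9/1; p² − 77·q² = 81 − 77 = 4.
  k = 2: m = 5, d = 4, a = ⌊(8 + 5)/4⌋ = 3; p/q = (3·9 + 8)/(3·1 + 1) = 35/4; p² − 77·q² = 1225 − 1232 = -7.
  k = 3: m = 7, d = 7, a = ⌊(8 + 7)/7⌋ = 2; p/q = (2·35 + 9)/(2·4 + 1) = 79/9; p² − 77·q² = 6241 − 6237 = 4.
  k = 4: m = 7, d = 4, a = ⌊(8 + 7)/4⌋ = 3; p/q = (3·79 + 35)/(3·9 + 4) = 272/31; p² − 77·q² = 73984 − 73997 = -13.
  k = 5: m = 5, d = 13, a = ⌊(8 + 5)/13⌋ = 1; p/q = (1·272 + 79)/(1·31 + 9) = 351/40; p² − 77·q² = 123201 − 123200 = 1.
  The first convergent with p² − 77·q² = 1 gives the fundamental solution (x₁, y₁) = (351, 40).
Step 2: Apply the recurrence (x_{n+1}, y_{n+1}) = (x₁x_n + 77y₁y_n, x₁y_n + y₁x_n) repeatedly.
  From (x_1, y_1) = (351, 40): x_2 = 351·351 + 77·40·40 = 246401; y_2 = 351·40 + 40·351 = 28080.
  From (x_2, y_2) = (246401, 28080): x_3 = 351·246401 + 77·40·28080 = 172973151; y_3 = 351·28080 + 40·246401 = 19712120.
  From (x_3, y_3) = (172973151, 19712120): x_4 = 351·172973151 + 77·40·19712120 = 121426905601; y_4 = 351·19712120 + 40·172973151 = 13837880160.
Step 3: Verify x_4² - 77·y_4² = 14744493403834165171201 - 14744493403834165171200 = 1 (should be 1). ✓

(x_1, y_1) = (351, 40); (x_4, y_4) = (121426905601, 13837880160).


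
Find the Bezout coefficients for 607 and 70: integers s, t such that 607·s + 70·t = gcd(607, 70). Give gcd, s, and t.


Euclidean algorithm on (607, 70) — divide until remainder is 0:
  607 = 8 · 70 + 47
  70 = 1 · 47 + 23
  47 = 2 · 23 + 1
  23 = 23 · 1 + 0
gcd(607, 70) = 1.
Track Bezout coefficients alongside the remainders: start with r₀ = 607 = a·1 + b·0 (s = 1, t = 0) and r₁ = 70 = a·0 + b·1 (s = 0, t = 1); each new remainder r_{k+1} = r_{k-1} − q_k·r_k inherits s_{k+1} = s_{k-1} − q_k·s_k, t_{k+1} = t_{k-1} − q_k·t_k, so r_k = a·s_k + b·t_k at every step:
  q = 8: r = 47, s = 1 − 8·0 = 1, t = 0 − 8·1 = -8  (check: 607·1 + 70·(-8) = 47)
  q = 1: r = 23, s = 0 − 1·1 = -1, t = 1 − 1·(-8) = 9  (check: 607·(-1) + 70·9 = 23)
  q = 2: r = 1, s = 1 − 2·(-1) = 3, t = -8 − 2·9 = -26  (check: 607·3 + 70·(-26) = 1)
The row with r = 1 (the gcd) gives the Bezout coefficients s = 3, t = -26.
Result: 607 · (3) + 70 · (-26) = 1.

gcd(607, 70) = 1; s = 3, t = -26 (check: 607·3 + 70·(-26) = 1).


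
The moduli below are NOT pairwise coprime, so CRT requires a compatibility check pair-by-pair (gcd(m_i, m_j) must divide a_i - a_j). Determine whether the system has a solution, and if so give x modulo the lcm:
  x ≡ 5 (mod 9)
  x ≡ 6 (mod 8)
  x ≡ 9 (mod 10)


Moduli 9, 8, 10 are not pairwise coprime, so CRT works modulo lcm(m_i) when all pairwise compatibility conditions hold.
Pairwise compatibility: gcd(m_i, m_j) must divide a_i - a_j for every pair.
Merge one congruence at a time:
  Start: x ≡ 5 (mod 9).
  Combine with x ≡ 6 (mod 8): gcd(9, 8) = 1; 6 - 5 = 1, which IS divisible by 1, so compatible.
    Write x = 5 + 9·t and substitute into x ≡ 6 (mod 8): 9·t ≡ 6 − 5 = 1 (mod 8).
    Reduce coefficients mod 8: 1·t ≡ 1 (mod 8).
    So t ≡ 1 (mod 8).
    Then x = 5 + 9·1 = 14, valid modulo lcm(9, 8) = 72: x ≡ 14 (mod 72).
  Combine with x ≡ 9 (mod 10): gcd(72, 10) = 2, and 9 - 14 = -5 is NOT divisible by 2.
    ⇒ system is inconsistent (no integer solution).

No solution (the system is inconsistent).


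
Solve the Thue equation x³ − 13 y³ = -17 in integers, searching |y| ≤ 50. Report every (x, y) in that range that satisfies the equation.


The equation is x³ - 13y³ = -17. For fixed y, x³ = 13·y³ − 17, so a solution requires the RHS to be a perfect cube.
Strategy: iterate y from -50 to 50, compute RHS = 13·y³ − 17, and check whether it is a (positive or negative) perfect cube.
Check small values of y:
  y = 0: RHS = -17 is not a perfect cube.
  y = 1: RHS = -4 is not a perfect cube.
  y = -1: RHS = -30 is not a perfect cube.
  y = 2: RHS = 87 is not a perfect cube.
  y = -2: RHS = -121 is not a perfect cube.
  y = 3: RHS = 334 is not a perfect cube.
  y = -3: RHS = -368 is not a perfect cube.
Continuing the search up to |y| = 50 finds no solutions either.
No (x, y) in the scanned range satisfies the equation.

No integer solutions with |y| ≤ 50.


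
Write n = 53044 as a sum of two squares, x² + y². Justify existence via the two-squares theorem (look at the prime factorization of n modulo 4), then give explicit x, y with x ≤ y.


Step 1: Factor n = 53044 = 2^2 · 89 · 149.
Step 2: Check the mod-4 condition on each prime factor: 2 = 2 (special); 89 ≡ 1 (mod 4), exponent 1; 149 ≡ 1 (mod 4), exponent 1.
All primes ≡ 3 (mod 4) appear to even exponent (or don't appear), so by the two-squares theorem n IS expressible as a sum of two squares.
Step 3: Build a representation. Group n = k² · m with k = 2 and m = 89 · 149 = 13261 (a product of primes ≡ 1 (mod 4)); a representation of m scales to one of n via (k·x)² + (k·y)² = k²(x² + y²). Each prime p ≡ 1 (mod 4) is itself a sum of two squares; find a² by testing p − a² for a perfect square:
  89: 89 − 1² = 88, 89 − 2² = 85, 89 − 3² = 80, 89 − 4² = 73, 89 − 5² = 64 = 8² ⇒ 89 = 5² + 8².
  149: 149 − 1² = 148, 149 − 2² = 145, 149 − 3² = 140, 149 − 4² = 133, 149 − 5² = 124, 149 − 6² = 113, 149 − 7² = 100 = 10² ⇒ 149 = 7² + 10².
  Combine using the Brahmagupta–Fibonacci identity (a² + b²)(c² + d²) = (ac − bd)² + (ad + bc)² = (ac + bd)² + (ad − bc)²:
  89 · 149 = 13261: from (5² + 8²)(7² + 10²), take (5·7 − 8·10, 5·10 + 8·7) = (35 − 80, 50 + 56) = (-45, 106); dropping signs (only squares matter) gives (45, 106); check 45² + 106² = 2025 + 11236 = 13261 ✓.
  Scale by k = 2: (2·45, 2·106) = (90, 212).
Step 4: Order so x ≤ y and verify: 90² + 212² = 8100 + 44944 = 53044 = n. ✓

n = 53044 = 90² + 212² (one valid representation with x ≤ y).


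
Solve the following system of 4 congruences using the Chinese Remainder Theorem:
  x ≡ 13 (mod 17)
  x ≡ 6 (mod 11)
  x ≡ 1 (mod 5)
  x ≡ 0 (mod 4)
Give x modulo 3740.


Product of moduli M = 17 · 11 · 5 · 4 = 3740.
Merge one congruence at a time:
  Start: x ≡ 13 (mod 17).
  Combine with x ≡ 6 (mod 11); new modulus lcm = 187.
    Write x = 13 + 17·t and substitute into x ≡ 6 (mod 11): 17·t ≡ 6 − 13 = -7 (mod 11).
    Reduce coefficients mod 11: 6·t ≡ 4 (mod 11).
    The inverse of 6 mod 11 is 2 (since 6·2 = 12 = 1·11 + 1), so t ≡ 2·4 = 8 ≡ 8 (mod 11).
    Then x = 13 + 17·8 = 149, valid modulo lcm(17, 11) = 187: x ≡ 149 (mod 187).
  Combine with x ≡ 1 (mod 5); new modulus lcm = 935.
    Write x = 149 + 187·t and substitute into x ≡ 1 (mod 5): 187·t ≡ 1 − 149 = -148 (mod 5).
    Reduce coefficients mod 5: 2·t ≡ 2 (mod 5).
    The inverse of 2 mod 5 is 3 (since 2·3 = 6 = 1·5 + 1), so t ≡ 3·2 = 6 ≡ 1 (mod 5).
    Then x = 149 + 187·1 = 336, valid modulo lcm(187, 5) = 935: x ≡ 336 (mod 935).
  Combine with x ≡ 0 (mod 4); new modulus lcm = 3740.
    Write x = 336 + 935·t and substitute into x ≡ 0 (mod 4): 935·t ≡ 0 − 336 = -336 (mod 4).
    Reduce coefficients mod 4: 3·t ≡ 0 (mod 4).
    The inverse of 3 mod 4 is 3 (since 3·3 = 9 = 2·4 + 1), so t ≡ 3·0 = 0 ≡ 0 (mod 4).
    Then x = 336 + 935·0 = 336, valid modulo lcm(935, 4) = 3740: x ≡ 336 (mod 3740).
Verify against each original: 336 mod 17 = 13, 336 mod 11 = 6, 336 mod 5 = 1, 336 mod 4 = 0.

x ≡ 336 (mod 3740).


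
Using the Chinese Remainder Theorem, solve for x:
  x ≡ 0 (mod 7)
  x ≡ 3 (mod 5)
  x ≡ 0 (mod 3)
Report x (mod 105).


Moduli 7, 5, 3 are pairwise coprime; by CRT there is a unique solution modulo M = 7 · 5 · 3 = 105.
Solve pairwise, accumulating the modulus:
  Start with x ≡ 0 (mod 7).
  Combine with x ≡ 3 (mod 5): since gcd(7, 5) = 1, we get a unique residue mod 35.
    Write x = 0 + 7·t and substitute into x ≡ 3 (mod 5): 7·t ≡ 3 − 0 = 3 (mod 5).
    Reduce coefficients mod 5: 2·t ≡ 3 (mod 5).
    The inverse of 2 mod 5 is 3 (since 2·3 = 6 = 1·5 + 1), so t ≡ 3·3 = 9 ≡ 4 (mod 5).
    Then x = 0 + 7·4 = 28, valid modulo lcm(7, 5) = 35: x ≡ 28 (mod 35).
  Combine with x ≡ 0 (mod 3): since gcd(35, 3) = 1, we get a unique residue mod 105.
    Write x = 28 + 35·t and substitute into x ≡ 0 (mod 3): 35·t ≡ 0 − 28 = -28 (mod 3).
    Reduce coefficients mod 3: 2·t ≡ 2 (mod 3).
    The inverse of 2 mod 3 is 2 (since 2·2 = 4 = 1·3 + 1), so t ≡ 2·2 = 4 ≡ 1 (mod 3).
    Then x = 28 + 35·1 = 63, valid modulo lcm(35, 3) = 105: x ≡ 63 (mod 105).
Verify: 63 mod 7 = 0 ✓, 63 mod 5 = 3 ✓, 63 mod 3 = 0 ✓.

x ≡ 63 (mod 105).


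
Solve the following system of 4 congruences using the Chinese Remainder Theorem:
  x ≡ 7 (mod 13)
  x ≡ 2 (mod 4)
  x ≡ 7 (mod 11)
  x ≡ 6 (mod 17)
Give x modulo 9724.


Product of moduli M = 13 · 4 · 11 · 17 = 9724.
Merge one congruence at a time:
  Start: x ≡ 7 (mod 13).
  Combine with x ≡ 2 (mod 4); new modulus lcm = 52.
    Write x = 7 + 13·t and substitute into x ≡ 2 (mod 4): 13·t ≡ 2 − 7 = -5 (mod 4).
    Reduce coefficients mod 4: 1·t ≡ 3 (mod 4).
    So t ≡ 3 (mod 4).
    Then x = 7 + 13·3 = 46, valid modulo lcm(13, 4) = 52: x ≡ 46 (mod 52).
  Combine with x ≡ 7 (mod 11); new modulus lcm = 572.
    Write x = 46 + 52·t and substitute into x ≡ 7 (mod 11): 52·t ≡ 7 − 46 = -39 (mod 11).
    Reduce coefficients mod 11: 8·t ≡ 5 (mod 11).
    The inverse of 8 mod 11 is 7 (since 8·7 = 56 = 5·11 + 1), so t ≡ 7·5 = 35 ≡ 2 (mod 11).
    Then x = 46 + 52·2 = 150, valid modulo lcm(52, 11) = 572: x ≡ 150 (mod 572).
  Combine with x ≡ 6 (mod 17); new modulus lcm = 9724.
    Write x = 150 + 572·t and substitute into x ≡ 6 (mod 17): 572·t ≡ 6 − 150 = -144 (mod 17).
    Reduce coefficients mod 17: 11·t ≡ 9 (mod 17).
    The inverse of 11 mod 17 is 14 (since 11·14 = 154 = 9·17 + 1), so t ≡ 14·9 = 126 ≡ 7 (mod 17).
    Then x = 150 + 572·7 = 4154, valid modulo lcm(572, 17) = 9724: x ≡ 4154 (mod 9724).
Verify against each original: 4154 mod 13 = 7, 4154 mod 4 = 2, 4154 mod 11 = 7, 4154 mod 17 = 6.

x ≡ 4154 (mod 9724).


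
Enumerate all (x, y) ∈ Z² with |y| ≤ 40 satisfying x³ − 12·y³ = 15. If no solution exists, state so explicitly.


The equation is x³ - 12y³ = 15. For fixed y, x³ = 12·y³ + 15, so a solution requires the RHS to be a perfect cube.
Strategy: iterate y from -40 to 40, compute RHS = 12·y³ + 15, and check whether it is a (positive or negative) perfect cube.
Check small values of y:
  y = 0: RHS = 15 is not a perfect cube.
  y = 1: RHS = 27 = (3)³ ⇒ x = 3 works.
  y = -1: RHS = 3 is not a perfect cube.
  y = 2: RHS = 111 is not a perfect cube.
  y = -2: RHS = -81 is not a perfect cube.
  y = 3: RHS = 339 is not a perfect cube.
  y = -3: RHS = -309 is not a perfect cube.
Continuing the search up to |y| = 40 finds no further solutions beyond those listed.
Collected solutions: (3, 1).

Solutions (with |y| ≤ 40): (3, 1).


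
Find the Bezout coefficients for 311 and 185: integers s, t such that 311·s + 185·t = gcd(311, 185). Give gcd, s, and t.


Euclidean algorithm on (311, 185) — divide until remainder is 0:
  311 = 1 · 185 + 126
  185 = 1 · 126 + 59
  126 = 2 · 59 + 8
  59 = 7 · 8 + 3
  8 = 2 · 3 + 2
  3 = 1 · 2 + 1
  2 = 2 · 1 + 0
gcd(311, 185) = 1.
Track Bezout coefficients alongside the remainders: start with r₀ = 311 = a·1 + b·0 (s = 1, t = 0) and r₁ = 185 = a·0 + b·1 (s = 0, t = 1); each new remainder r_{k+1} = r_{k-1} − q_k·r_k inherits s_{k+1} = s_{k-1} − q_k·s_k, t_{k+1} = t_{k-1} − q_k·t_k, so r_k = a·s_k + b·t_k at every step:
  q = 1: r = 126, s = 1 − 1·0 = 1, t = 0 − 1·1 = -1  (check: 311·1 + 185·(-1) = 126)
  q = 1: r = 59, s = 0 − 1·1 = -1, t = 1 − 1·(-1) = 2  (check: 311·(-1) + 185·2 = 59)
  q = 2: r = 8, s = 1 − 2·(-1) = 3, t = -1 − 2·2 = -5  (check: 311·3 + 185·(-5) = 8)
  q = 7: r = 3, s = -1 − 7·3 = -22, t = 2 − 7·(-5) = 37  (check: 311·(-22) + 185·37 = 3)
  q = 2: r = 2, s = 3 − 2·(-22) = 47, t = -5 − 2·37 = -79  (check: 311·47 + 185·(-79) = 2)
  q = 1: r = 1, s = -22 − 1·47 = -69, t = 37 − 1·(-79) = 116  (check: 311·(-69) + 185·116 = 1)
The row with r = 1 (the gcd) gives the Bezout coefficients s = -69, t = 116.
Result: 311 · (-69) + 185 · (116) = 1.

gcd(311, 185) = 1; s = -69, t = 116 (check: 311·(-69) + 185·116 = 1).


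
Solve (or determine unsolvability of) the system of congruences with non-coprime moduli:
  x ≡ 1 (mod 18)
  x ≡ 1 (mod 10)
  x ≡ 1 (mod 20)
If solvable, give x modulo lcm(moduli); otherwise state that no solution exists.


Moduli 18, 10, 20 are not pairwise coprime, so CRT works modulo lcm(m_i) when all pairwise compatibility conditions hold.
Pairwise compatibility: gcd(m_i, m_j) must divide a_i - a_j for every pair.
Merge one congruence at a time:
  Start: x ≡ 1 (mod 18).
  Combine with x ≡ 1 (mod 10): gcd(18, 10) = 2; 1 - 1 = 0, which IS divisible by 2, so compatible.
    Write x = 1 + 18·t and substitute into x ≡ 1 (mod 10): 18·t ≡ 1 − 1 = 0 (mod 10).
    Divide the congruence (and modulus) by g = 2: 9·t ≡ 0 (mod 5).
    Reduce coefficients mod 5: 4·t ≡ 0 (mod 5).
    The inverse of 4 mod 5 is 4 (since 4·4 = 16 = 3·5 + 1), so t ≡ 4·0 = 0 ≡ 0 (mod 5).
    Then x = 1 + 18·0 = 1, valid modulo lcm(18, 10) = 90: x ≡ 1 (mod 90).
  Combine with x ≡ 1 (mod 20): gcd(90, 20) = 10; 1 - 1 = 0, which IS divisible by 10, so compatible.
    Write x = 1 + 90·t and substitute into x ≡ 1 (mod 20): 90·t ≡ 1 − 1 = 0 (mod 20).
    Divide the congruence (and modulus) by g = 10: 9·t ≡ 0 (mod 2).
    Reduce coefficients mod 2: 1·t ≡ 0 (mod 2).
    So t ≡ 0 (mod 2).
    Then x = 1 + 90·0 = 1, valid modulo lcm(90, 20) = 180: x ≡ 1 (mod 180).
Verify: 1 mod 18 = 1, 1 mod 10 = 1, 1 mod 20 = 1.

x ≡ 1 (mod 180).
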